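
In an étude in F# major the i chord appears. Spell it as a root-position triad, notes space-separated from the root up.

The root, F#, is scale degree 1 — the same note in F# major and F# minor; only the chord quality changes. Stacking thirds in F# minor on F# gives F#–A–C#.

F# A C#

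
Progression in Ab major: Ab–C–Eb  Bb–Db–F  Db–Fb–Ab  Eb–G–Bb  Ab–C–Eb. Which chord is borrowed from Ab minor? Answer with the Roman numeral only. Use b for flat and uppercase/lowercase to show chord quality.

In Ab major the diatonic chords are Ab, Bbm, Cm, Db, Eb, Fm, Gdim. Of the given chords, Ab–C–Eb = Ab, Bb–Db–F = Bbm and Eb–G–Bb = Eb are diatonic. Db–Fb–Ab is not: scale degree 4 in Ab major carries Db (IV). In Ab minor the chord on that degree is Dbm, so here it functions as iv, borrowed from the parallel minor.

iv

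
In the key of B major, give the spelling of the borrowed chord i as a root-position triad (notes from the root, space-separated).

B D F#

The root, B, is scale degree 1 — the same note in B major and B minor; only the chord quality changes. In B minor the chord on B is B–D–F#.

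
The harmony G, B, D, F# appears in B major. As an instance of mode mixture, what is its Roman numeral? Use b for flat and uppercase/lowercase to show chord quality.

bVImaj7

G is the lowered form of scale degree 6 in B major (the diatonic degree 6 is G#). Diatonically B major has G#m (vi) on that degree; G–B–D–F# is instead the major-seventh chord native to B minor, so it takes the label bVImaj7.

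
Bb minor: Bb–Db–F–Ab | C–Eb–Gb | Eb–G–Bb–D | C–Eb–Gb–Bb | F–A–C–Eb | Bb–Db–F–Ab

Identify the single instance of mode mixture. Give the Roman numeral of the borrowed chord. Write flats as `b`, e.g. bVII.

In Bb minor (with V from harmonic minor) the diatonic chords are Bbm, Cdim, Db, Ebm, F, Gb, Ab. Bb–Db–F–Ab = Bbm7, C–Eb–Gb = Cdim, C–Eb–Gb–Bb = Cm7b5 and F–A–C–Eb = F7 are all diatonic. But Eb–G–Bb–D is foreign: the diatonic iv on degree 4 is Ebm, whereas Ebmaj7 comes from Bb major. It is labeled IVmaj7.

IVmaj7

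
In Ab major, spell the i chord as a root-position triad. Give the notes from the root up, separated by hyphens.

The root, Ab, is scale degree 1 — the same note in Ab major and Ab minor; only the chord quality changes. Stacking thirds in Ab minor on Ab gives Ab–Cb–Eb.

Ab-Cb-Eb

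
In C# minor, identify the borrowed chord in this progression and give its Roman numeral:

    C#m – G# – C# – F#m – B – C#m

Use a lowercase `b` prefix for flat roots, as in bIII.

C# minor has the diatonic set C#m, D#dim, E, F#m, G#, A, B (with V from harmonic minor). C#m, G#, F#m and B are all diatonic. But C# (C#–E#–G#) is foreign: the diatonic i on degree 1 is C#m, whereas C# comes from C# major. It is labeled I.

I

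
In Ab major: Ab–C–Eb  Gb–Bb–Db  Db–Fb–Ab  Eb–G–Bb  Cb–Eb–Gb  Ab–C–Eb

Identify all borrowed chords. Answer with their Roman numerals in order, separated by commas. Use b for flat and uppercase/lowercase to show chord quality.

In Ab major the diatonic chords are Ab, Bbm, Cm, Db, Eb, Fm, Gdim. Ab–C–Eb = Ab and Eb–G–Bb = Eb both belong to that set. Gb–Bb–Db doesn't fit — on degree 7 Ab major would have Gdim (vii°). Gb is the degree-7 chord of Ab minor, so it is the borrowed bVII. But Db–Fb–Ab is foreign: the diatonic IV on degree 4 is Db, whereas Dbm comes from Ab minor. It is labeled iv. But Cb–Eb–Gb is foreign: the diatonic iii on degree 3 is Cm, whereas Cb comes from Ab minor. It is labeled bIII.

bVII, iv, bIII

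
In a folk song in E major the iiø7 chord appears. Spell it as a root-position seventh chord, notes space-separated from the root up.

F# A C E

The root, F#, is scale degree 2 — the same note in E major and E minor; only the chord quality changes. Building the half-diminished-seventh chord from the parallel minor on F#: F#–A–C–E.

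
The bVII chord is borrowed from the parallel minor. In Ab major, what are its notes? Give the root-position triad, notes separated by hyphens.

Gb-Bb-Db

bVII is built on the lowered scale degree 7. In Ab major degree 7 is G; lowered it becomes Gb. Building the major chord from the parallel minor on Gb: Gb–Bb–Db.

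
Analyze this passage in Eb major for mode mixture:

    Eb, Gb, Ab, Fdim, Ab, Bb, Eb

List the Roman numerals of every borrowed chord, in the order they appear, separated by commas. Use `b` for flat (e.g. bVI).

Eb major has the diatonic set Eb, Fm, Gm, Ab, Bb, Cm, Ddim. Eb, Ab and Bb all belong to that set. Gb (Gb–Bb–Db) is not: scale degree 3 in Eb major carries Gm (iii). In Eb minor the chord on that degree is Gb, so here it functions as bIII, borrowed from the parallel minor. Fdim (F–Ab–Cb) is not: scale degree 2 in Eb major carries Fm (ii). In Eb minor the chord on that degree is Fdim, so here it functions as ii°, borrowed from the parallel minor.

bIII, ii°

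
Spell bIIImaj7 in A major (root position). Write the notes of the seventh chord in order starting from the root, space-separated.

C E G B

Scale degree 3 in A major is C#. bIIImaj7 uses the lowered form, C, taken from A minor. Building the major-seventh chord from the parallel minor on C: C–E–G–B.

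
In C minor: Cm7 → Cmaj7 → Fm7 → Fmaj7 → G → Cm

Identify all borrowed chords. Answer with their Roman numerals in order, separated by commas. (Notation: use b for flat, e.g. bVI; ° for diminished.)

The diatonic triads in C minor (with V from harmonic minor) are Cm, Ddim, Eb, Fm, G, Ab, Bb. Cm7, Fm7, G and Cm are all diatonic. Cmaj7 (C–E–G–B) is not: scale degree 1 in C minor carries Cm (i). In C major the chord on that degree is Cmaj7, so here it functions as Imaj7, borrowed from the parallel major. But Fmaj7 (F–A–C–E) is foreign: the diatonic iv on degree 4 is Fm, whereas Fmaj7 comes from C major. It is labeled IVmaj7.

Imaj7, IVmaj7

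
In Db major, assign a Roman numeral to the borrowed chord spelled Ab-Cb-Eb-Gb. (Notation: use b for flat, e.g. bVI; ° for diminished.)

v7

The root Ab is the diatonic 5th degree of Db major; the borrowing shows in the chord quality. Ab–Cb–Eb–Gb is a minor-seventh chord — the form found in Db minor, not the diatonic V (Ab). Borrowed into Db major it is written v7.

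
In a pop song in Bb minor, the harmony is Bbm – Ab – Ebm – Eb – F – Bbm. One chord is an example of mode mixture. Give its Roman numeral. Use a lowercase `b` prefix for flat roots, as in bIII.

IV

In Bb minor (with V from harmonic minor) the diatonic chords are Bbm, Cdim, Db, Ebm, F, Gb, Ab. Bbm, Ab, Ebm and F all belong to that set. But Eb (Eb–G–Bb) is foreign: the diatonic iv on degree 4 is Ebm, whereas Eb comes from Bb major. It is labeled IV.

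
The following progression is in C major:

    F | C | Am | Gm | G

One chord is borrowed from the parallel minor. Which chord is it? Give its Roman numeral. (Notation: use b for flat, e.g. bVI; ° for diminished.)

v

C major has the diatonic set C, Dm, Em, F, G, Am, Bdim. F, C, Am and G are all diatonic. But Gm (G–Bb–D) is foreign: the diatonic V on degree 5 is G, whereas Gm comes from C minor. It is labeled v.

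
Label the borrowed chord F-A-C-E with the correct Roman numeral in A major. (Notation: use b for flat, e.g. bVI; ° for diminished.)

F is the lowered form of scale degree 6 in A major (the diatonic degree 6 is F#). The diatonic chord on degree 6 would be F#m (vi), but F–A–C–E is the major-seventh chord from A minor. As a borrowed chord it is labeled bVImaj7.

bVImaj7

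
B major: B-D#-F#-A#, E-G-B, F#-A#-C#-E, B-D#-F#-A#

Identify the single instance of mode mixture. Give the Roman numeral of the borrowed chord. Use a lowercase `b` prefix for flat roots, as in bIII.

iv

In B major the diatonic chords are B, C#m, D#m, E, F#, G#m, A#dim. B–D#–F#–A# = Bmaj7 and F#–A#–C#–E = F#7 are both diatonic. E–G–B is not: scale degree 4 in B major carries E (IV). In B minor the chord on that degree is Em, so here it functions as iv, borrowed from the parallel minor.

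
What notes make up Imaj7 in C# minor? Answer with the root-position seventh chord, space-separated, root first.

Imaj7 is built on scale degree 1, which is C# in both C# minor and its parallel. In C# major the chord on C# is C#–E#–G#–B#.

C# E# G# B#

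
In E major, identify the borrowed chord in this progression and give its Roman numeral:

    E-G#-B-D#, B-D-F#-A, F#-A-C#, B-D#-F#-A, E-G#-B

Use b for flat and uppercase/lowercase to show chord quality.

E major has the diatonic set E, F#m, G#m, A, B, C#m, D#dim. Of the given chords, E–G#–B–D# = Emaj7, F#–A–C# = F#m, B–D#–F#–A = B7 and E–G#–B = E are diatonic. B–D–F#–A doesn't fit — on degree 5 E major would have B (V). Bm7 is the degree-5 chord of E minor, so it is the borrowed v7.

v7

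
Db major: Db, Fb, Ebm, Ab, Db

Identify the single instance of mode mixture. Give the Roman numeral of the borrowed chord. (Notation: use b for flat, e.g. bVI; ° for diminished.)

In Db major the diatonic chords are Db, Ebm, Fm, Gb, Ab, Bbm, Cdim. Of the given chords, Db, Ebm and Ab are diatonic. Fb (Fb–Ab–Cb) is not: scale degree 3 in Db major carries Fm (iii). In Db minor the chord on that degree is Fb, so here it functions as bIII, borrowed from the parallel minor.

bIII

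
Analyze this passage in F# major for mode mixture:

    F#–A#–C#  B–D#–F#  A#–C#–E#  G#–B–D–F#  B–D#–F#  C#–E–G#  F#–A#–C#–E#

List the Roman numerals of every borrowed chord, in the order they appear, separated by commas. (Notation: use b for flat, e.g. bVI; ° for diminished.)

iiø7, v

In F# major the diatonic chords are F#, G#m, A#m, B, C#, D#m, E#dim. Of the given chords, F#–A#–C# = F#, B–D#–F# = B, A#–C#–E# = A#m and F#–A#–C#–E# = F#maj7 are diatonic. G#–B–D–F# is not: scale degree 2 in F# major carries G#m (ii). In F# minor the chord on that degree is G#m7b5, so here it functions as iiø7, borrowed from the parallel minor. C#–E–G# is not: scale degree 5 in F# major carries C# (V). In F# minor the chord on that degree is C#m, so here it functions as v, borrowed from the parallel minor.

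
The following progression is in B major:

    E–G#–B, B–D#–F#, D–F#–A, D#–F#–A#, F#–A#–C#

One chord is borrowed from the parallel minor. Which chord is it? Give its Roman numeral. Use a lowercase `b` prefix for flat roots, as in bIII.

B major has the diatonic set B, C#m, D#m, E, F#, G#m, A#dim. Of the given chords, E–G#–B = E, B–D#–F# = B, D#–F#–A# = D#m and F#–A#–C# = F# are diatonic. D–F#–A doesn't fit — on degree 3 B major would have D#m (iii). D is the degree-3 chord of B minor, so it is the borrowed bIII.

bIII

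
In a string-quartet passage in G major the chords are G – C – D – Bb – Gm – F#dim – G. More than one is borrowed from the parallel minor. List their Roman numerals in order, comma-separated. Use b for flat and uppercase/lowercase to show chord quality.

The diatonic triads in G major are G, Am, Bm, C, D, Em, F#dim. G, C, D and F#dim all belong to that set. But Bb (Bb–D–F) is foreign: the diatonic iii on degree 3 is Bm, whereas Bb comes from G minor. It is labeled bIII. Gm (G–Bb–D) is not: scale degree 1 in G major carries G (I). In G minor the chord on that degree is Gm, so here it functions as i, borrowed from the parallel minor.

bIII, i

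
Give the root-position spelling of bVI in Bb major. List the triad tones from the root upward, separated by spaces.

bVI is built on the lowered scale degree 6. In Bb major degree 6 is G; lowered it becomes Gb. In Bb minor the chord on Gb is Gb–Bb–Db.

Gb Bb Db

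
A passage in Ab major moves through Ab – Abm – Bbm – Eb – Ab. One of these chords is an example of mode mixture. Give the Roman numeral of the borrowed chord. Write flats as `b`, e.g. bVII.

i

Ab major has the diatonic set Ab, Bbm, Cm, Db, Eb, Fm, Gdim. Ab, Bbm and Eb all belong to that set. Abm (Ab–Cb–Eb) doesn't fit — on degree 1 Ab major would have Ab (I). Abm is the degree-1 chord of Ab minor, so it is the borrowed i.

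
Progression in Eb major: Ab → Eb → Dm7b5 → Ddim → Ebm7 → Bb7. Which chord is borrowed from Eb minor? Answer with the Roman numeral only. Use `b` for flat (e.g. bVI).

Eb major has the diatonic set Eb, Fm, Gm, Ab, Bb, Cm, Ddim. Of the given chords, Ab, Eb, Dm7b5, Ddim and Bb7 are diatonic. Ebm7 (Eb–Gb–Bb–Db) doesn't fit — on degree 1 Eb major would have Eb (I). Ebm7 is the degree-1 chord of Eb minor, so it is the borrowed i7.

i7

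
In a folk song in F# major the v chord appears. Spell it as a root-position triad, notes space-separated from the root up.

v is built on scale degree 5, which is C# in both F# major and its parallel. In F# minor the chord on C# is C#–E–G#.

C# E G#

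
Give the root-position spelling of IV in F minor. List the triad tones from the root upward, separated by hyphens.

Bb-D-F

The root, Bb, is scale degree 4 — the same note in F minor and F major; only the chord quality changes. Building the major chord from the parallel major on Bb: Bb–D–F.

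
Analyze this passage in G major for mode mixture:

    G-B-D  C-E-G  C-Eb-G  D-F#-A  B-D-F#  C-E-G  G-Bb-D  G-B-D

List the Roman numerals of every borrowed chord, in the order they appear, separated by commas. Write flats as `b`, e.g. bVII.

iv, i

In G major the diatonic chords are G, Am, Bm, C, D, Em, F#dim. G–B–D = G, C–E–G = C, D–F#–A = D and B–D–F# = Bm are all diatonic. C–Eb–G is not: scale degree 4 in G major carries C (IV). In G minor the chord on that degree is Cm, so here it functions as iv, borrowed from the parallel minor. But G–Bb–D is foreign: the diatonic I on degree 1 is G, whereas Gm comes from G minor. It is labeled i.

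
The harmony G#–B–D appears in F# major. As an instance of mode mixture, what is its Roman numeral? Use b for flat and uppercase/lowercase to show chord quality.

The root G# is the diatonic 2nd degree of F# major; the borrowing shows in the chord quality. Diatonically F# major has G#m (ii) on that degree; G#–B–D is instead the diminished chord native to F# minor, so it takes the label ii°.

ii°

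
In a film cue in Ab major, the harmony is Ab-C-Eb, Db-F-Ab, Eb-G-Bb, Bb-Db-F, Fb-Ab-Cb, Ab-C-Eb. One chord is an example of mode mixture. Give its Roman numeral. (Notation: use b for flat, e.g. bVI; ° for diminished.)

In Ab major the diatonic chords are Ab, Bbm, Cm, Db, Eb, Fm, Gdim. Of the given chords, Ab–C–Eb = Ab, Db–F–Ab = Db, Eb–G–Bb = Eb and Bb–Db–F = Bbm are diatonic. But Fb–Ab–Cb is foreign: the diatonic vi on degree 6 is Fm, whereas Fb comes from Ab minor. It is labeled bVI.

bVI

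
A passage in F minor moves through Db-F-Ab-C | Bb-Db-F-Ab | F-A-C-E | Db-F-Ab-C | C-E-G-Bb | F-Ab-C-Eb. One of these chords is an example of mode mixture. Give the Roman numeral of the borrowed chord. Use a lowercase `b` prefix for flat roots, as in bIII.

Imaj7

In F minor (with V from harmonic minor) the diatonic chords are Fm, Gdim, Ab, Bbm, C, Db, Eb. Db–F–Ab–C = Dbmaj7, Bb–Db–F–Ab = Bbm7, C–E–G–Bb = C7 and F–Ab–C–Eb = Fm7 are all diatonic. F–A–C–E doesn't fit — on degree 1 F minor would have Fm (i). Fmaj7 is the degree-1 chord of F major, so it is the borrowed Imaj7.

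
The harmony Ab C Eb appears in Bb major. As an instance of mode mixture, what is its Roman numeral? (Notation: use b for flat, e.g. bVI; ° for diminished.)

bVII

In Bb major scale degree 7 is A; Ab is its lowered form, from Bb minor. The diatonic chord on degree 7 would be Adim (vii°), but Ab–C–Eb is the major chord from Bb minor. As a borrowed chord it is labeled bVII.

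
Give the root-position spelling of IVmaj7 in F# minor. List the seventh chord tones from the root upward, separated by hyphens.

B-D#-F#-A#

The root, B, is scale degree 4 — the same note in F# minor and F# major; only the chord quality changes. Building the major-seventh chord from the parallel major on B: B–D#–F#–A#.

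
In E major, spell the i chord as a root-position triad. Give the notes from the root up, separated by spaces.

i is built on scale degree 1, which is E in both E major and its parallel. Building the minor chord from the parallel minor on E: E–G–B.

E G B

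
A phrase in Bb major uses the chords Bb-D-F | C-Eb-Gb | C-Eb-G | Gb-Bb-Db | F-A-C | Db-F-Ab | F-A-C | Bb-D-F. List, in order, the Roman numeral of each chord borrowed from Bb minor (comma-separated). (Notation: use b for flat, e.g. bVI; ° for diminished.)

ii°, bVI, bIII

Bb major has the diatonic set Bb, Cm, Dm, Eb, F, Gm, Adim. Bb–D–F = Bb, C–Eb–G = Cm and F–A–C = F all belong to that set. But C–Eb–Gb is foreign: the diatonic ii on degree 2 is Cm, whereas Cdim comes from Bb minor. It is labeled ii°. Gb–Bb–Db doesn't fit — on degree 6 Bb major would have Gm (vi). Gb is the degree-6 chord of Bb minor, so it is the borrowed bVI. Db–F–Ab doesn't fit — on degree 3 Bb major would have Dm (iii). Db is the degree-3 chord of Bb minor, so it is the borrowed bIII.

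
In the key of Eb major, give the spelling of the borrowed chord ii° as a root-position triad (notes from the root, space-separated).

The root, F, is scale degree 2 — the same note in Eb major and Eb minor; only the chord quality changes. Building the diminished chord from the parallel minor on F: F–Ab–Cb.

F Ab Cb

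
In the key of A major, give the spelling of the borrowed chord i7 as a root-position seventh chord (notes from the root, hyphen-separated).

A-C-E-G

i7 is built on scale degree 1, which is A in both A major and its parallel. Stacking thirds in A minor on A gives A–C–E–G.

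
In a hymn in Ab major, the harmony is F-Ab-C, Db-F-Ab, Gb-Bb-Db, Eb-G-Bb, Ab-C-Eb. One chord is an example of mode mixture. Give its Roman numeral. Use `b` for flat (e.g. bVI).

The diatonic triads in Ab major are Ab, Bbm, Cm, Db, Eb, Fm, Gdim. F–Ab–C = Fm, Db–F–Ab = Db, Eb–G–Bb = Eb and Ab–C–Eb = Ab are all diatonic. But Gb–Bb–Db is foreign: the diatonic vii° on degree 7 is Gdim, whereas Gb comes from Ab minor. It is labeled bVII.

bVII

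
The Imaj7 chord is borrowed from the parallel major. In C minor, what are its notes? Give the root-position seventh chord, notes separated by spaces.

The root, C, is scale degree 1 — the same note in C minor and C major; only the chord quality changes. Building the major-seventh chord from the parallel major on C: C–E–G–B.

C E G B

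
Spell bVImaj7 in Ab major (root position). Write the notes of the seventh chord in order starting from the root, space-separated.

Fb Ab Cb Eb

Scale degree 6 in Ab major is F. bVImaj7 uses the lowered form, Fb, taken from Ab minor. In Ab minor the chord on Fb is Fb–Ab–Cb–Eb.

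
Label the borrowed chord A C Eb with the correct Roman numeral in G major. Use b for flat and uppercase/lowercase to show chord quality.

ii°

The root A is the diatonic 2nd degree of G major; the borrowing shows in the chord quality. Diatonically G major has Am (ii) on that degree; A–C–Eb is instead the diminished chord native to G minor, so it takes the label ii°.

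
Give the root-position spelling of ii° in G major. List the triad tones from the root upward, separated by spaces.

The root, A, is scale degree 2 — the same note in G major and G minor; only the chord quality changes. Stacking thirds in G minor on A gives A–C–Eb.

A C Eb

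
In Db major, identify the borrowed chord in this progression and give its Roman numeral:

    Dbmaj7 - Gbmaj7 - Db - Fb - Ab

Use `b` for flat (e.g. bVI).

bIII

Db major has the diatonic set Db, Ebm, Fm, Gb, Ab, Bbm, Cdim. Dbmaj7, Gbmaj7, Db and Ab are all diatonic. Fb (Fb–Ab–Cb) doesn't fit — on degree 3 Db major would have Fm (iii). Fb is the degree-3 chord of Db minor, so it is the borrowed bIII.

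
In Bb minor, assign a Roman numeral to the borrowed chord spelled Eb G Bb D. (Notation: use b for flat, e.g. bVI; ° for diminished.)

IVmaj7

Eb is scale degree 4 in Bb minor. Diatonically Bb minor has Ebm (iv) on that degree; Eb–G–Bb–D is instead the major-seventh chord native to Bb major, so it takes the label IVmaj7.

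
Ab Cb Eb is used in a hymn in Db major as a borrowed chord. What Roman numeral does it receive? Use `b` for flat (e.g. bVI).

The root Ab is the diatonic 5th degree of Db major; the borrowing shows in the chord quality. Ab–Cb–Eb is a minor chord — the form found in Db minor, not the diatonic V (Ab). Borrowed into Db major it is written v.

v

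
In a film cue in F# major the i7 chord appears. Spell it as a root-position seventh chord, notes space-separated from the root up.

F# A C# E

i7 is built on scale degree 1, which is F# in both F# major and its parallel. Building the minor-seventh chord from the parallel minor on F#: F#–A–C#–E.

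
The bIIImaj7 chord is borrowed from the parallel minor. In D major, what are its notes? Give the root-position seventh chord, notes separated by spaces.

F A C E

The root of bIIImaj7 is the lowered 3rd degree: F# becomes F. Building the major-seventh chord from the parallel minor on F: F–A–C–E.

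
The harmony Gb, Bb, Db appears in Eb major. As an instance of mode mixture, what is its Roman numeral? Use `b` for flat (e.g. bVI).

Gb is the lowered form of scale degree 3 in Eb major (the diatonic degree 3 is G). The diatonic chord on degree 3 would be Gm (iii), but Gb–Bb–Db is the major chord from Eb minor. As a borrowed chord it is labeled bIII.

bIII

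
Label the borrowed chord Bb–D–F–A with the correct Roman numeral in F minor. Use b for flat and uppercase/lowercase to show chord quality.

The root Bb is the diatonic 4th degree of F minor; the borrowing shows in the chord quality. The diatonic chord on degree 4 would be Bbm (iv), but Bb–D–F–A is the major-seventh chord from F major. As a borrowed chord it is labeled IVmaj7.

IVmaj7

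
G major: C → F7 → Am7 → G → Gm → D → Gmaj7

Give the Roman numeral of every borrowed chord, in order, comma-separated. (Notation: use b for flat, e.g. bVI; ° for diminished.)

bVII7, i

In G major the diatonic chords are G, Am, Bm, C, D, Em, F#dim. Of the given chords, C, Am7, G, D and Gmaj7 are diatonic. F7 (F–A–C–Eb) is not: scale degree 7 in G major carries F#dim (vii°). In G minor the chord on that degree is F7, so here it functions as bVII7, borrowed from the parallel minor. Gm (G–Bb–D) is not: scale degree 1 in G major carries G (I). In G minor the chord on that degree is Gm, so here it functions as i, borrowed from the parallel minor.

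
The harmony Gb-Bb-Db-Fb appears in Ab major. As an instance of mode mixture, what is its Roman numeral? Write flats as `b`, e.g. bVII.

Gb is the lowered form of scale degree 7 in Ab major (the diatonic degree 7 is G). Gb–Bb–Db–Fb is a dominant-seventh chord — the form found in Ab minor, not the diatonic vii° (Gdim). Borrowed into Ab major it is written bVII7.

bVII7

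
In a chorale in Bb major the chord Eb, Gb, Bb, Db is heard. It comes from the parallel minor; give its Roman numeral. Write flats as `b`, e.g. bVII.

iv7

Eb is scale degree 4 in Bb major. The diatonic chord on degree 4 would be Eb (IV), but Eb–Gb–Bb–Db is the minor-seventh chord from Bb minor. As a borrowed chord it is labeled iv7.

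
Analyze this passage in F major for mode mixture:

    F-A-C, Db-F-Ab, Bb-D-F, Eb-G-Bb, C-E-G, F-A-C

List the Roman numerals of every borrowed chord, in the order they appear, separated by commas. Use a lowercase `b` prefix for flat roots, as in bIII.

F major has the diatonic set F, Gm, Am, Bb, C, Dm, Edim. F–A–C = F, Bb–D–F = Bb and C–E–G = C all belong to that set. Db–F–Ab is not: scale degree 6 in F major carries Dm (vi). In F minor the chord on that degree is Db, so here it functions as bVI, borrowed from the parallel minor. But Eb–G–Bb is foreign: the diatonic vii° on degree 7 is Edim, whereas Eb comes from F minor. It is labeled bVII.

bVI, bVII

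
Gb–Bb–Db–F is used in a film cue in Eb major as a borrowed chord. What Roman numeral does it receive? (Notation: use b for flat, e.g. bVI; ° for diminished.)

In Eb major scale degree 3 is G; Gb is its lowered form, from Eb minor. Diatonically Eb major has Gm (iii) on that degree; Gb–Bb–Db–F is instead the major-seventh chord native to Eb minor, so it takes the label bIIImaj7.

bIIImaj7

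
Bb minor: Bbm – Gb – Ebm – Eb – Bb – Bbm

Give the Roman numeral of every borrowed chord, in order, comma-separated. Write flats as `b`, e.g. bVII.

Bb minor has the diatonic set Bbm, Cdim, Db, Ebm, F, Gb, Ab (with V from harmonic minor). Of the given chords, Bbm, Gb and Ebm are diatonic. Eb (Eb–G–Bb) doesn't fit — on degree 4 Bb minor would have Ebm (iv). Eb is the degree-4 chord of Bb major, so it is the borrowed IV. Bb (Bb–D–F) doesn't fit — on degree 1 Bb minor would have Bbm (i). Bb is the degree-1 chord of Bb major, so it is the borrowed I.

IV, I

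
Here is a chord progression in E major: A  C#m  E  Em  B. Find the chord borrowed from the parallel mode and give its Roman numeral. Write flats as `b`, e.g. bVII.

In E major the diatonic chords are E, F#m, G#m, A, B, C#m, D#dim. A, C#m, E and B are all diatonic. Em (E–G–B) is not: scale degree 1 in E major carries E (I). In E minor the chord on that degree is Em, so here it functions as i, borrowed from the parallel minor.

i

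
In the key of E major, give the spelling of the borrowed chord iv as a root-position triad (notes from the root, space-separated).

The root, A, is scale degree 4 — the same note in E major and E minor; only the chord quality changes. Building the minor chord from the parallel minor on A: A–C–E.

A C E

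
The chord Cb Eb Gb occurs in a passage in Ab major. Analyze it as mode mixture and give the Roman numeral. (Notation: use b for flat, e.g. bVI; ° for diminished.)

bIII

Cb is the lowered form of scale degree 3 in Ab major (the diatonic degree 3 is C). Cb–Eb–Gb is a major chord — the form found in Ab minor, not the diatonic iii (Cm). Borrowed into Ab major it is written bIII.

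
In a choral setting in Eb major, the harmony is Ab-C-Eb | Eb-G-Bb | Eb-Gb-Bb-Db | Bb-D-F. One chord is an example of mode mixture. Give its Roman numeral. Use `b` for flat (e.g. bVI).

In Eb major the diatonic chords are Eb, Fm, Gm, Ab, Bb, Cm, Ddim. Ab–C–Eb = Ab, Eb–G–Bb = Eb and Bb–D–F = Bb all belong to that set. Eb–Gb–Bb–Db is not: scale degree 1 in Eb major carries Eb (I). In Eb minor the chord on that degree is Ebm7, so here it functions as i7, borrowed from the parallel minor.

i7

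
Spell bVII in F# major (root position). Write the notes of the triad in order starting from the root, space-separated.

E G# B

bVII is built on the lowered scale degree 7. In F# major degree 7 is E#; lowered it becomes E. Stacking thirds in F# minor on E gives E–G#–B.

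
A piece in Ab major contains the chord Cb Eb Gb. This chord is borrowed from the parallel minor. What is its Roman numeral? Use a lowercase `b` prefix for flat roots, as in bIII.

Cb is the lowered form of scale degree 3 in Ab major (the diatonic degree 3 is C). The diatonic chord on degree 3 would be Cm (iii), but Cb–Eb–Gb is the major chord from Ab minor. As a borrowed chord it is labeled bIII.

bIII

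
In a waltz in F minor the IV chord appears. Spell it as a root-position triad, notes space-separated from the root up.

The root, Bb, is scale degree 4 — the same note in F minor and F major; only the chord quality changes. Stacking thirds in F major on Bb gives Bb–D–F.

Bb D F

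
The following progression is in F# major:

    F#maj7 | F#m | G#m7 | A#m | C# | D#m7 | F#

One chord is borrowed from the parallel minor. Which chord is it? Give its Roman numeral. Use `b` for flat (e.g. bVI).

In F# major the diatonic chords are F#, G#m, A#m, B, C#, D#m, E#dim. F#maj7, G#m7, A#m, C#, D#m7 and F# are all diatonic. F#m (F#–A–C#) doesn't fit — on degree 1 F# major would have F# (I). F#m is the degree-1 chord of F# minor, so it is the borrowed i.

i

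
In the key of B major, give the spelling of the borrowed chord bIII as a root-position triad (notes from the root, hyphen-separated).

The root of bIII is the lowered 3rd degree: D# becomes D. Stacking thirds in B minor on D gives D–F#–A.

D-F#-A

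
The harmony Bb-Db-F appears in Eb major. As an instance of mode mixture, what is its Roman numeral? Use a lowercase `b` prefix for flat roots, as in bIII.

v

Bb is scale degree 5 in Eb major. Bb–Db–F is a minor chord — the form found in Eb minor, not the diatonic V (Bb). Borrowed into Eb major it is written v.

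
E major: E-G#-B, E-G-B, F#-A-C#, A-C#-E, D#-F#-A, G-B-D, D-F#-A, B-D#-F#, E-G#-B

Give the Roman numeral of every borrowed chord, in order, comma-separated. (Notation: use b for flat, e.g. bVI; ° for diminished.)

The diatonic triads in E major are E, F#m, G#m, A, B, C#m, D#dim. E–G#–B = E, F#–A–C# = F#m, A–C#–E = A, D#–F#–A = D#dim and B–D#–F# = B are all diatonic. E–G–B is not: scale degree 1 in E major carries E (I). In E minor the chord on that degree is Em, so here it functions as i, borrowed from the parallel minor. G–B–D is not: scale degree 3 in E major carries G#m (iii). In E minor the chord on that degree is G, so here it functions as bIII, borrowed from the parallel minor. D–F#–A doesn't fit — on degree 7 E major would have D#dim (vii°). D is the degree-7 chord of E minor, so it is the borrowed bVII.

i, bIII, bVII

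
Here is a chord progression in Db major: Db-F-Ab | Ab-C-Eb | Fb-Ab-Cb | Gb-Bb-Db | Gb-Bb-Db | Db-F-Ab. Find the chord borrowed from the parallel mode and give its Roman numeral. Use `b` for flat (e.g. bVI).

In Db major the diatonic chords are Db, Ebm, Fm, Gb, Ab, Bbm, Cdim. Db–F–Ab = Db, Ab–C–Eb = Ab and Gb–Bb–Db = Gb all belong to that set. Fb–Ab–Cb is not: scale degree 3 in Db major carries Fm (iii). In Db minor the chord on that degree is Fb, so here it functions as bIII, borrowed from the parallel minor.

bIII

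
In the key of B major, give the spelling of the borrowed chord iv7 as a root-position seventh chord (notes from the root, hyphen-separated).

iv7 is built on scale degree 4, which is E in both B major and its parallel. Building the minor-seventh chord from the parallel minor on E: E–G–B–D.

E-G-B-D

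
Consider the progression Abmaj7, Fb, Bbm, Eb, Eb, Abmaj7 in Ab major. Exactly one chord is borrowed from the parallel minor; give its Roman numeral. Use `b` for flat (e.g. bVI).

bVI

The diatonic triads in Ab major are Ab, Bbm, Cm, Db, Eb, Fm, Gdim. Abmaj7, Bbm and Eb all belong to that set. Fb (Fb–Ab–Cb) is not: scale degree 6 in Ab major carries Fm (vi). In Ab minor the chord on that degree is Fb, so here it functions as bVI, borrowed from the parallel minor.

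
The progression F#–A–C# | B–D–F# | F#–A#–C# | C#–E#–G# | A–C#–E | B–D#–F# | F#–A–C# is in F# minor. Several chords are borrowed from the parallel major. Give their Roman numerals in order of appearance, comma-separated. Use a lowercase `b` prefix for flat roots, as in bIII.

In F# minor (with V from harmonic minor) the diatonic chords are F#m, G#dim, A, Bm, C#, D, E. F#–A–C# = F#m, B–D–F# = Bm, C#–E#–G# = C# and A–C#–E = A all belong to that set. But F#–A#–C# is foreign: the diatonic i on degree 1 is F#m, whereas F# comes from F# major. It is labeled I. But B–D#–F# is foreign: the diatonic iv on degree 4 is Bm, whereas B comes from F# major. It is labeled IV.

I, IV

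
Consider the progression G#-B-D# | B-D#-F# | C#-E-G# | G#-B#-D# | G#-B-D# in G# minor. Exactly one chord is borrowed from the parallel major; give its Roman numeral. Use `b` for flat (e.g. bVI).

I

The diatonic triads in G# minor (with V from harmonic minor) are G#m, A#dim, B, C#m, D#, E, F#. G#–B–D# = G#m, B–D#–F# = B and C#–E–G# = C#m all belong to that set. But G#–B#–D# is foreign: the diatonic i on degree 1 is G#m, whereas G# comes from G# major. It is labeled I.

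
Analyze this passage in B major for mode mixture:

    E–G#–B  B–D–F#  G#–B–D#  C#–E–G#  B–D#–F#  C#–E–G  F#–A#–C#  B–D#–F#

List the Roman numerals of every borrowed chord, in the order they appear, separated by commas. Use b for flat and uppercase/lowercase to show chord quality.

In B major the diatonic chords are B, C#m, D#m, E, F#, G#m, A#dim. E–G#–B = E, G#–B–D# = G#m, C#–E–G# = C#m, B–D#–F# = B and F#–A#–C# = F# are all diatonic. B–D–F# is not: scale degree 1 in B major carries B (I). In B minor the chord on that degree is Bm, so here it functions as i, borrowed from the parallel minor. C#–E–G doesn't fit — on degree 2 B major would have C#m (ii). C#dim is the degree-2 chord of B minor, so it is the borrowed ii°.

i, ii°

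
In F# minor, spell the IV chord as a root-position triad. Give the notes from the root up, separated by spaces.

The root, B, is scale degree 4 — the same note in F# minor and F# major; only the chord quality changes. Stacking thirds in F# major on B gives B–D#–F#.

B D# F#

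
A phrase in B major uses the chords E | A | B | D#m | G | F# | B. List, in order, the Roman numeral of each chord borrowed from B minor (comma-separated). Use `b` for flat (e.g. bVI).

bVII, bVI

B major has the diatonic set B, C#m, D#m, E, F#, G#m, A#dim. Of the given chords, E, B, D#m and F# are diatonic. A (A–C#–E) is not: scale degree 7 in B major carries A#dim (vii°). In B minor the chord on that degree is A, so here it functions as bVII, borrowed from the parallel minor. But G (G–B–D) is foreign: the diatonic vi on degree 6 is G#m, whereas G comes from B minor. It is labeled bVI.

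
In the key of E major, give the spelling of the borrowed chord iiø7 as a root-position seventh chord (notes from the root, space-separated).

F# A C E

The root, F#, is scale degree 2 — the same note in E major and E minor; only the chord quality changes. Building the half-diminished-seventh chord from the parallel minor on F#: F#–A–C–E.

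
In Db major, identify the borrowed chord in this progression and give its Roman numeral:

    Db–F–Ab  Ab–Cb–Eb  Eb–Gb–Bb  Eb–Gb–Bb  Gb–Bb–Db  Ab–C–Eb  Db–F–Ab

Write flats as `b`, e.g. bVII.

v

Db major has the diatonic set Db, Ebm, Fm, Gb, Ab, Bbm, Cdim. Db–F–Ab = Db, Eb–Gb–Bb = Ebm, Gb–Bb–Db = Gb and Ab–C–Eb = Ab are all diatonic. Ab–Cb–Eb is not: scale degree 5 in Db major carries Ab (V). In Db minor the chord on that degree is Abm, so here it functions as v, borrowed from the parallel minor.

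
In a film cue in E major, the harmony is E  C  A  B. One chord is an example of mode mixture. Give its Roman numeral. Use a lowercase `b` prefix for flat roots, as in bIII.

The diatonic triads in E major are E, F#m, G#m, A, B, C#m, D#dim. E, A and B are all diatonic. C (C–E–G) doesn't fit — on degree 6 E major would have C#m (vi). C is the degree-6 chord of E minor, so it is the borrowed bVI.

bVI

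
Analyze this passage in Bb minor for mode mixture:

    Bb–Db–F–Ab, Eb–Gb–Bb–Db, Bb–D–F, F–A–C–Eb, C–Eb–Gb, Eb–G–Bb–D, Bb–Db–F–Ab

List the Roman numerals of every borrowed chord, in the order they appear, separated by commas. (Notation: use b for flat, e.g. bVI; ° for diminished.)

I, IVmaj7

In Bb minor (with V from harmonic minor) the diatonic chords are Bbm, Cdim, Db, Ebm, F, Gb, Ab. Bb–Db–F–Ab = Bbm7, Eb–Gb–Bb–Db = Ebm7, F–A–C–Eb = F7 and C–Eb–Gb = Cdim all belong to that set. Bb–D–F doesn't fit — on degree 1 Bb minor would have Bbm (i). Bb is the degree-1 chord of Bb major, so it is the borrowed I. Eb–G–Bb–D is not: scale degree 4 in Bb minor carries Ebm (iv). In Bb major the chord on that degree is Ebmaj7, so here it functions as IVmaj7, borrowed from the parallel major.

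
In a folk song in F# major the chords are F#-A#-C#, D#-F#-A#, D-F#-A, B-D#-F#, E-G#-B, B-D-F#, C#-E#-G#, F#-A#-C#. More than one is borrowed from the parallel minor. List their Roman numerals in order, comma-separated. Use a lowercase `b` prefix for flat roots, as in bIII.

In F# major the diatonic chords are F#, G#m, A#m, B, C#, D#m, E#dim. F#–A#–C# = F#, D#–F#–A# = D#m, B–D#–F# = B and C#–E#–G# = C# all belong to that set. D–F#–A doesn't fit — on degree 6 F# major would have D#m (vi). D is the degree-6 chord of F# minor, so it is the borrowed bVI. E–G#–B is not: scale degree 7 in F# major carries E#dim (vii°). In F# minor the chord on that degree is E, so here it functions as bVII, borrowed from the parallel minor. B–D–F# doesn't fit — on degree 4 F# major would have B (IV). Bm is the degree-4 chord of F# minor, so it is the borrowed iv.

bVI, bVII, iv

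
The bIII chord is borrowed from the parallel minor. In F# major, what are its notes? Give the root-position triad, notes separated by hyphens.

A-C#-E

The root of bIII is the lowered 3rd degree: A# becomes A. Building the major chord from the parallel minor on A: A–C#–E.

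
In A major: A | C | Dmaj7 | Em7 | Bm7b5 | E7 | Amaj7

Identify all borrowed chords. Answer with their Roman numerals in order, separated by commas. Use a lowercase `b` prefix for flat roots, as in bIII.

A major has the diatonic set A, Bm, C#m, D, E, F#m, G#dim. A, Dmaj7, E7 and Amaj7 are all diatonic. But C (C–E–G) is foreign: the diatonic iii on degree 3 is C#m, whereas C comes from A minor. It is labeled bIII. Em7 (E–G–B–D) doesn't fit — on degree 5 A major would have E (V). Em7 is the degree-5 chord of A minor, so it is the borrowed v7. But Bm7b5 (B–D–F–A) is foreign: the diatonic ii on degree 2 is Bm, whereas Bm7b5 comes from A minor. It is labeled iiø7.

bIII, v7, iiø7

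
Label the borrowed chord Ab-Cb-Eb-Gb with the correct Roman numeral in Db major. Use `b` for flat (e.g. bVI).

Ab is scale degree 5 in Db major. The diatonic chord on degree 5 would be Ab (V), but Ab–Cb–Eb–Gb is the minor-seventh chord from Db minor. As a borrowed chord it is labeled v7.

v7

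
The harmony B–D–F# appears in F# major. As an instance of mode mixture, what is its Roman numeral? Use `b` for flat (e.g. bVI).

B is scale degree 4 in F# major. The diatonic chord on degree 4 would be B (IV), but B–D–F# is the minor chord from F# minor. As a borrowed chord it is labeled iv.

iv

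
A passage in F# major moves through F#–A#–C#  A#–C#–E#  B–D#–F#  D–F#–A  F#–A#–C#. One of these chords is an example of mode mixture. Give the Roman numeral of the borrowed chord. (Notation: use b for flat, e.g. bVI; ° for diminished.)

The diatonic triads in F# major are F#, G#m, A#m, B, C#, D#m, E#dim. F#–A#–C# = F#, A#–C#–E# = A#m and B–D#–F# = B are all diatonic. D–F#–A doesn't fit — on degree 6 F# major would have D#m (vi). D is the degree-6 chord of F# minor, so it is the borrowed bVI.

bVI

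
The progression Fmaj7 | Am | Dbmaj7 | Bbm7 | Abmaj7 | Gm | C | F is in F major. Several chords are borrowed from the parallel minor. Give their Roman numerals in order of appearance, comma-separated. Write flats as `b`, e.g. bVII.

In F major the diatonic chords are F, Gm, Am, Bb, C, Dm, Edim. Of the given chords, Fmaj7, Am, Gm, C and F are diatonic. Dbmaj7 (Db–F–Ab–C) is not: scale degree 6 in F major carries Dm (vi). In F minor the chord on that degree is Dbmaj7, so here it functions as bVImaj7, borrowed from the parallel minor. Bbm7 (Bb–Db–F–Ab) is not: scale degree 4 in F major carries Bb (IV). In F minor the chord on that degree is Bbm7, so here it functions as iv7, borrowed from the parallel minor. But Abmaj7 (Ab–C–Eb–G) is foreign: the diatonic iii on degree 3 is Am, whereas Abmaj7 comes from F minor. It is labeled bIIImaj7.

bVImaj7, iv7, bIIImaj7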